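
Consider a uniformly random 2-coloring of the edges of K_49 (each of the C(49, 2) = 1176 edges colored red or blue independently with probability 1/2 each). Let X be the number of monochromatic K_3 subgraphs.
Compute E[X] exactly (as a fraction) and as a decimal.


Let X = Σ_S X_S over the C(49, 3) = 18424 subsets S of size 3, where X_S = 1 if the K_3 on S is monochromatic.
For a fixed S, the K_3 on S has C(3, 2) = 3 edges. P[all 3 edges red] = (1/2)^3, and likewise for blue, so P[monochromatic] = 2·(1/2)^3 = 2^{1 − 3} = 1/4.
Summing: E[X] = C(49, 3) · 2^{1 − 3} = 18424 · 1/4 = 4606.
Numerically: E[X] ≈ 4606.0000.

E[X] = C(49,3)·2^(1−C(3,2)) = 4606 ≈ 4606.0000.


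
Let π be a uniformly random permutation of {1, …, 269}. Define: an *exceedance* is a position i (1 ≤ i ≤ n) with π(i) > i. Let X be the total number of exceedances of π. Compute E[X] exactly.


Write X = Σ_{i=1}^{269} X_i, where X_i = 1_{π(i) > i}.
For each fixed i, π(i) is uniform over {1, …, 269} (marginal of a uniform permutation), so P[π(i) > i] = (n − i)/n. Summing: Σ_{i=1}^{269} (n − i)/n = (0 + 1 + … + 268)/269 = 269(269 − 1)/(2·269) = (269 − 1)/2.
Hence E[X] = Σ_{i=1}^{269} (269 − i)/269 = 134 ≈ 134.00000.

E[X] = 134 = 134.00000.


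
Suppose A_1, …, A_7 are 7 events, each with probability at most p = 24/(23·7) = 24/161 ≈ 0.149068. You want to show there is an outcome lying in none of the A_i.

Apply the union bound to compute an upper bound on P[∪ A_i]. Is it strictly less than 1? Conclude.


Union bound: P[∪_{i=1}^{7} A_i] ≤ Σ_i P[A_i] ≤ 7·p = 7·(24/161) = 24/23.
Numerically: 24/23 ≈ 1.043478.
Is 24/23 < 1? NO.
Since the bound 24/23 is ≥ 1, the union bound is uninformative here; it does NOT by itself certify existence.

7·p = 24/23 ≈ 1.043478; existence NOT certified by the union bound.


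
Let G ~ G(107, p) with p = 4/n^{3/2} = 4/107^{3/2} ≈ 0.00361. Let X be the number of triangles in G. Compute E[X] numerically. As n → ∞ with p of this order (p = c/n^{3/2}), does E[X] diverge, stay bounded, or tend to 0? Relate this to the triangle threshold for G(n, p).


Number of potential triangles: C(107, 3) = 198485.
Each occurs with probability p³ ≈ (0.00361)³ ≈ 4.72012e-08.
By linearity: E[X] = C(107, 3)·p³ ≈ 198485 · 4.72012e-08 ≈ 0.009.
Since α = 3/2 > 1, p = c/n^{3/2} = o(1/n) is below the triangle threshold p ~ 1/n. Asymptotically E[X] ~ (c³/6)·n^{3(1−α)} = (4³/6)·n^{-1.5} → 0, so by Markov's inequality G has no triangles w.h.p.

E[X] ≈ 0.009; in regime p = Θ(1/n^{3/2}) E[X] tends to 0 (below the triangle threshold p ~ 1/n).


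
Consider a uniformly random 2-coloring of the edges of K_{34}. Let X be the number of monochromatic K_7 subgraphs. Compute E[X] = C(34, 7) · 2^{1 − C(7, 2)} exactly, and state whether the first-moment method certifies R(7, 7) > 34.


E[X] = C(34, 7) · 2^{1 − 21} = 5379616 · 2^{−20} = 5379616/1048576.
As a reduced fraction: E[X] = 168113/32768 ≈ 5.1304016.
Is E[X] < 1? NO.
Since E[X] ≥ 1, the first-moment bound is inconclusive at n = 34; it does NOT by itself certify R(7, 7) > 34.

E[X] = 168113/32768 ≈ 5.1304016; E[X] ≥ 1; first-moment method inconclusive here.


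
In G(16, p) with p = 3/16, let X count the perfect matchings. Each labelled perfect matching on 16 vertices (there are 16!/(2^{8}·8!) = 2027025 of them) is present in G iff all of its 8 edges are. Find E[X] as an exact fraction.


K_16 has 16!/(2^{8}·8!) = 2027025 labelled perfect matchings.
For each such perfect matching H, let X_H = 1 if all 8 edges of H are present in G. Then P[X_H = 1] = p^{8} = (3/16)^{8} = 6561/4294967296.
Summing the indicators: E[X] = Σ_H E[X_H] = 2027025 · p^{8} = 2027025 · 6561/4294967296 = 13299311025/4294967296.
Numerically: E[X] ≈ 3.0965.

E[X] = 2027025 · (3/16)^{8} = 13299311025/4294967296 ≈ 3.0965.


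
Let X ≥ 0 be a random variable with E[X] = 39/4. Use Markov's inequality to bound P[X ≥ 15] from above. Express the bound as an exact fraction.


μ = E[X] = 39/4, a = 15.
Markov: P[X ≥ 15] ≤ μ/a = (39/4)/15 = 13/20.
Numerically: ≈ 0.650.
(Since a = 15 > μ = 9.750, the bound 13/20 is < 1 and informative.)

P[X ≥ 15] ≤ 13/20 ≈ 0.650.


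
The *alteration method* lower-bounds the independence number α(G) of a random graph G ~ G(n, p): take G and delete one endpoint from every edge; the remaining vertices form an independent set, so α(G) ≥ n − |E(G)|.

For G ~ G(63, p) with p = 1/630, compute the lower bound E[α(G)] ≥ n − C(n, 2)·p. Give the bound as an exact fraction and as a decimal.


E[|E(G)|] = C(63, 2)·p = 1953 · (1/630) = 31/10.
E[α(G)] ≥ n − E[|E(G)|] = 63 − 31/10 = 599/10.
Numerically: ≈ 59.900000.
(This is only a lower bound; the true E[α(G)] may be larger.)

E[α(G)] ≥ 599/10 ≈ 59.900000.


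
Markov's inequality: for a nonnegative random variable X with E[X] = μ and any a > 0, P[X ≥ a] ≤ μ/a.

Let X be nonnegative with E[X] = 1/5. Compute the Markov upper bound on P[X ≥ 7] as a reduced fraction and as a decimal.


μ = E[X] = 1/5, a = 7.
Markov: P[X ≥ 7] ≤ μ/a = (1/5)/7 = 1/35.
Numerically: ≈ 0.028571.
(Since a = 7 > μ = 0.200000, the bound 1/35 is < 1 and informative.)

P[X ≥ 7] ≤ 1/35 ≈ 0.028571.


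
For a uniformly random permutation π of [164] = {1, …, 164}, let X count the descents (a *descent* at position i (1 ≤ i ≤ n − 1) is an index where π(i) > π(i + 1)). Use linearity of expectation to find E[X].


Write X = Σ X_I over i = 1, …, 163, with X_I the indicator of one descent.
There are 163 indicators.
For each fixed i, the pair (π(i), π(i+1)) is a uniformly random ordered pair of distinct values from {1, …, 164}; by symmetry P[π(i) > π(i+1)] = 1/2.
By linearity: E[X] = 163 · (1/2) = (164 − 1) · (1/2) = 163/2 ≈ 81.5000.

E[X] = 163/2 = 81.5000.


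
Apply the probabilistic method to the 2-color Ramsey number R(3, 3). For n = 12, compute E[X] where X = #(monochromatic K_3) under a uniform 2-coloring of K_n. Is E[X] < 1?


E[X] = C(12, 3) · 2^{1 − 3} = 220 · 2^{−2} = 220/4.
As a reduced fraction: E[X] = 55 ≈ 55.000000.
Is E[X] < 1? NO.
Since E[X] ≥ 1, the first-moment bound is inconclusive at n = 12; it does NOT by itself certify R(3, 3) > 12.

E[X] = 55 ≈ 55.000000; E[X] ≥ 1; first-moment method inconclusive here.


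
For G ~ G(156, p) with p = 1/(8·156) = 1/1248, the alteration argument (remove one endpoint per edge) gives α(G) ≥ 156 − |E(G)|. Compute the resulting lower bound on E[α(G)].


E[|E(G)|] = C(156, 2)·p = 12090 · (1/1248) = 155/16.
E[α(G)] ≥ n − E[|E(G)|] = 156 − 155/16 = 2341/16.
Numerically: ≈ 146.312.
(This is only a lower bound; the true E[α(G)] may be larger.)

E[α(G)] ≥ 2341/16 ≈ 146.312.


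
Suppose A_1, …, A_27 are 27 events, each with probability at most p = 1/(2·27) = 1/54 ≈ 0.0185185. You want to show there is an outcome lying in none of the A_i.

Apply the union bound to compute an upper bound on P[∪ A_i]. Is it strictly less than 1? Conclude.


Union bound: P[∪_{i=1}^{27} A_i] ≤ Σ_i P[A_i] ≤ 27·p = 27·(1/54) = 1/2.
Numerically: 1/2 ≈ 0.5000000.
Is 1/2 < 1? YES.
Since P[∪ A_i] ≤ 1/2 < 1, the complement has P[∩ A_i^c] ≥ 1 − 1/2 = 1/2 > 0, so some outcome avoids every A_i.

27·p = 1/2 ≈ 0.5000000; existence CERTIFIED by the union bound.


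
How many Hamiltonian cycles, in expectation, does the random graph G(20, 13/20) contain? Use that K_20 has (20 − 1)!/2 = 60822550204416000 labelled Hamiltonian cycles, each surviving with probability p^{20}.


K_20 has (20 − 1)!/2 = 60822550204416000 labelled Hamiltonian cycles.
For each such Hamiltonian cycle H, let X_H = 1 if all 20 edges of H are present in G. Then P[X_H = 1] = p^{20} = (13/20)^{20} = 19004963774880799438801/104857600000000000000000000.
By linearity of expectation: E[X] = Σ_H E[X_H] = 60822550204416000 · p^{20} = 60822550204416000 · 19004963774880799438801/104857600000000000000000000 = 282209561360057334695429506990221/25600000000000000000.
Numerically: E[X] ≈ 1.1e+13.

E[X] = 60822550204416000 · (13/20)^{20} = 282209561360057334695429506990221/25600000000000000000 ≈ 1.1e+13.


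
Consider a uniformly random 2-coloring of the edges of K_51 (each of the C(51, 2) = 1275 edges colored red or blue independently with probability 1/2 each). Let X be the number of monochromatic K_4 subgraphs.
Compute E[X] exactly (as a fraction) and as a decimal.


Let X = Σ_S X_S over the C(51, 4) = 249900 subsets S of size 4, where X_S = 1 if the K_4 on S is monochromatic.
For a fixed S, the K_4 on S has C(4, 2) = 6 edges. P[all 6 edges red] = (1/2)^6, and likewise for blue, so P[monochromatic] = 2·(1/2)^6 = 2^{1 − 6} = 1/32.
By linearity of expectation: E[X] = C(51, 4) · 2^{1 − 6} = 249900 · 1/32 = 62475/8.
Numerically: E[X] ≈ 7809.375000.

E[X] = C(51,4)·2^(1−C(4,2)) = 62475/8 ≈ 7809.375000.


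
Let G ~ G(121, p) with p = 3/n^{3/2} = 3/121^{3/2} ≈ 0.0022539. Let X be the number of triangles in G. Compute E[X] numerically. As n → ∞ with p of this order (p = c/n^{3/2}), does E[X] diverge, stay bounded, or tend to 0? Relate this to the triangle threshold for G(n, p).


Number of potential triangles: C(121, 3) = 287980.
Each occurs with probability p³ ≈ (0.0022539)³ ≈ 1.1450636e-08.
By linearity: E[X] = C(121, 3)·p³ ≈ 287980 · 1.1450636e-08 ≈ 0.00330.
Since α = 3/2 > 1, p = c/n^{3/2} = o(1/n) is below the triangle threshold p ~ 1/n. Asymptotically E[X] ~ (c³/6)·n^{3(1−α)} = (3³/6)·n^{-1.5} → 0, so by Markov's inequality G has no triangles w.h.p.

E[X] ≈ 0.00330; in regime p = Θ(1/n^{3/2}) E[X] tends to 0 (below the triangle threshold p ~ 1/n).


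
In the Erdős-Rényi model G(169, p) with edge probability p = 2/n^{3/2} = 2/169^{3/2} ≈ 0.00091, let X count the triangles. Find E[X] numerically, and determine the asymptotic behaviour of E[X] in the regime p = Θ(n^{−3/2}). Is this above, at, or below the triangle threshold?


Number of potential triangles: C(169, 3) = 790244.
Each occurs with probability p³ ≈ (0.00091)³ ≈ 7.54397e-10.
By linearity: E[X] = C(169, 3)·p³ ≈ 790244 · 7.54397e-10 ≈ 0.001.
Since α = 3/2 > 1, p = c/n^{3/2} = o(1/n) is below the triangle threshold p ~ 1/n. Asymptotically E[X] ~ (c³/6)·n^{3(1−α)} = (2³/6)·n^{-1.5} → 0, so by Markov's inequality G has no triangles w.h.p.

E[X] ≈ 0.001; in regime p = Θ(1/n^{3/2}) E[X] tends to 0 (below the triangle threshold p ~ 1/n).


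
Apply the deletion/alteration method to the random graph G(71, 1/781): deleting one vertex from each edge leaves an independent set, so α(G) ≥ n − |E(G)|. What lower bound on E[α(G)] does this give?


E[|E(G)|] = C(71, 2)·p = 2485 · (1/781) = 35/11.
E[α(G)] ≥ n − E[|E(G)|] = 71 − 35/11 = 746/11.
Numerically: ≈ 67.818182.
(This is only a lower bound; the true E[α(G)] may be larger.)

E[α(G)] ≥ 746/11 ≈ 67.818182.


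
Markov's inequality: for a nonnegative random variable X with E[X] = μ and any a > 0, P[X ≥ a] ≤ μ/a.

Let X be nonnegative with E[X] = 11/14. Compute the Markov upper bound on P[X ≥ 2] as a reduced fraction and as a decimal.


μ = E[X] = 11/14, a = 2.
Markov: P[X ≥ 2] ≤ μ/a = (11/14)/2 = 11/28.
Numerically: ≈ 0.393.
(Since a = 2 > μ = 0.786, the bound 11/28 is < 1 and informative.)

P[X ≥ 2] ≤ 11/28 ≈ 0.393.


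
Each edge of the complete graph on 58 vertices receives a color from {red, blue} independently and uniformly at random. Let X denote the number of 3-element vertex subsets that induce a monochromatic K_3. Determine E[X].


Let X = Σ_S X_S over the C(58, 3) = 30856 subsets S of size 3, where X_S = 1 if the K_3 on S is monochromatic.
For a fixed S, the K_3 on S has C(3, 2) = 3 edges. P[all 3 edges red] = (1/2)^3, and likewise for blue, so P[monochromatic] = 2·(1/2)^3 = 2^{1 − 3} = 1/4.
By linearity of expectation: E[X] = C(58, 3) · 2^{1 − 3} = 30856 · 1/4 = 7714.
Numerically: E[X] ≈ 7714.000000.

E[X] = C(58,3)·2^(1−C(3,2)) = 7714 ≈ 7714.000000.


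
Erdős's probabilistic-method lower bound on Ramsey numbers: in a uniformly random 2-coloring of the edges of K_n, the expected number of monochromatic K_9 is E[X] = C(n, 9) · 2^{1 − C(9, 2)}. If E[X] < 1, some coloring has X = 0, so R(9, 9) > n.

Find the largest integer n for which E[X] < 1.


We need C(n, 9) · 2^{1 − 36} < 1, i.e. C(n, 9) < 2^{36 − 1} = 34359738368.
Check values of n near the boundary:
  n = 62: C(62, 9) = 20286591270; 20286591270 < 34359738368? YES
  n = 63: C(63, 9) = 23667689815; 23667689815 < 34359738368? YES
  n = 64: C(64, 9) = 27540584512; 27540584512 < 34359738368? YES
  n = 65: C(65, 9) = 31966749880; 31966749880 < 34359738368? YES
  n = 66: C(66, 9) = 37014131440; 37014131440 < 34359738368? NO
  n = 67: C(67, 9) = 42757703560; 42757703560 < 34359738368? NO
  n = 68: C(68, 9) = 49280065120; 49280065120 < 34359738368? NO
The largest n with C(n, 9) < 34359738368 is n = 65 (where E[X] = 3995843735/4294967296 ≈ 0.93035). Hence R(9, 9) > 65, i.e. R(9, 9) ≥ 66.

Largest n = 65; hence R(9, 9) > 65.


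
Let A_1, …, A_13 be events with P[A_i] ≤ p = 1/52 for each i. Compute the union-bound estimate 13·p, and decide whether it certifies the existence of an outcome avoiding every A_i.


Union bound: P[∪_{i=1}^{13} A_i] ≤ Σ_i P[A_i] ≤ 13·p = 13·(1/52) = 1/4.
Numerically: 1/4 ≈ 0.2500.
Is 1/4 < 1? YES.
Since P[∪ A_i] ≤ 1/4 < 1, the complement has P[∩ A_i^c] ≥ 1 − 1/4 = 3/4 > 0, so some outcome avoids every A_i.

13·p = 1/4 ≈ 0.2500; existence CERTIFIED by the union bound.


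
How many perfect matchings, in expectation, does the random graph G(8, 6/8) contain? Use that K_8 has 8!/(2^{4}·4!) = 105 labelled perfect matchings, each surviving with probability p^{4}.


K_8 has 8!/(2^{4}·4!) = 105 labelled perfect matchings.
For each such perfect matching H, let X_H = 1 if all 4 edges of H are present in G. Then P[X_H = 1] = p^{4} = (3/4)^{4} = 81/256.
By linearity: E[X] = Σ_H E[X_H] = 105 · p^{4} = 105 · 81/256 = 8505/256.
Numerically: E[X] ≈ 33.223.

E[X] = 105 · (3/4)^{4} = 8505/256 ≈ 33.223.


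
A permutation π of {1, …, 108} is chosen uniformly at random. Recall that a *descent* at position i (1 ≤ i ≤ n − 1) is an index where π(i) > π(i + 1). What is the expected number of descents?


Write X = Σ X_I over i = 1, …, 107, with X_I the indicator of one descent.
There are 107 indicators.
For each fixed i, the pair (π(i), π(i+1)) is a uniformly random ordered pair of distinct values from {1, …, 108}; by symmetry P[π(i) > π(i+1)] = 1/2.
By linearity: E[X] = 107 · (1/2) = (108 − 1) · (1/2) = 107/2 ≈ 53.500000.

E[X] = 107/2 = 53.500000.


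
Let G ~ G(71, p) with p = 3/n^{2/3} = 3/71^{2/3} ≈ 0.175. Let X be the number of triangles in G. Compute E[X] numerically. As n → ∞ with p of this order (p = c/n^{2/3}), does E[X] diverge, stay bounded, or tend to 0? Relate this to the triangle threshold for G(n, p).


Number of potential triangles: C(71, 3) = 57155.
Each occurs with probability p³ ≈ (0.175)³ ≈ 5.35608e-03.
By linearity: E[X] = C(71, 3)·p³ ≈ 57155 · 5.35608e-03 ≈ 306.127.
Since α = 2/3 < 1, p = c/n^{2/3} ≫ 1/n is above the triangle threshold p ~ 1/n. Asymptotically E[X] ~ (c³/6)·n^{3(1−α)} = (3³/6)·n^{1} → ∞; triangles are abundant w.h.p.

E[X] ≈ 306.127; in regime p = Θ(1/n^{2/3}) E[X] diverges (above the triangle threshold p ~ 1/n).


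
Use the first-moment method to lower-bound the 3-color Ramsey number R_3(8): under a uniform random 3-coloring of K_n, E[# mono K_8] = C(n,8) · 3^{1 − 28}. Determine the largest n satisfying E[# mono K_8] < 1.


We need C(n, 8) · 3^{1 − 28} < 1, i.e. C(n, 8) < 3^{28 − 1} = 7625597484987.
Check values of n near the boundary:
  n = 150: C(150, 8) = 5257211409450; 5257211409450 < 7625597484987? YES
  n = 151: C(151, 8) = 5551321138650; 5551321138650 < 7625597484987? YES
  n = 152: C(152, 8) = 5859727868575; 5859727868575 < 7625597484987? YES
  n = 153: C(153, 8) = 6183023199255; 6183023199255 < 7625597484987? YES
  n = 154: C(154, 8) = 6521818990995; 6521818990995 < 7625597484987? YES
  n = 155: C(155, 8) = 6876747915675; 6876747915675 < 7625597484987? YES
  n = 156: C(156, 8) = 7248464019225; 7248464019225 < 7625597484987? YES
  n = 157: C(157, 8) = 7637643295425; 7637643295425 < 7625597484987? NO
The largest n with C(n, 8) < 7625597484987 is n = 156 (where E[X] = 805384891025/847288609443 ≈ 0.95054). Hence R_3(8) > 156, i.e. R_3(8) ≥ 157.

Largest n = 156; hence R_3(8) > 156.


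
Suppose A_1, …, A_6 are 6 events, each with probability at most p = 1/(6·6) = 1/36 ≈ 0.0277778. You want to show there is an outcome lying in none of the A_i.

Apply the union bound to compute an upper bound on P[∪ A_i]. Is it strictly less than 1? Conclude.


Union bound: P[∪_{i=1}^{6} A_i] ≤ Σ_i P[A_i] ≤ 6·p = 6·(1/36) = 1/6.
Numerically: 1/6 ≈ 0.1666667.
Is 1/6 < 1? YES.
Since P[∪ A_i] ≤ 1/6 < 1, the complement has P[∩ A_i^c] ≥ 1 − 1/6 = 5/6 > 0, so some outcome avoids every A_i.

6·p = 1/6 ≈ 0.1666667; existence CERTIFIED by the union bound.


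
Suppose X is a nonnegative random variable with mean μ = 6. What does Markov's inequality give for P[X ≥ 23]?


μ = E[X] = 6, a = 23.
Markov: P[X ≥ 23] ≤ μ/a = (6)/23 = 6/23.
Numerically: ≈ 0.260870.
(Since a = 23 > μ = 6.000000, the bound 6/23 is < 1 and informative.)

P[X ≥ 23] ≤ 6/23 ≈ 0.260870.


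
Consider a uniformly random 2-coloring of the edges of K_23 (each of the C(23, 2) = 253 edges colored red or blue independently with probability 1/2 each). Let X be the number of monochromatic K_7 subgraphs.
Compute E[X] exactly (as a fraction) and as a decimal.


Let X = Σ_S X_S over the C(23, 7) = 245157 subsets S of size 7, where X_S = 1 if the K_7 on S is monochromatic.
For a fixed S, the K_7 on S has C(7, 2) = 21 edges. P[all 21 edges red] = (1/2)^21, and likewise for blue, so P[monochromatic] = 2·(1/2)^21 = 2^{1 − 21} = 1/1048576.
By linearity of expectation: E[X] = C(23, 7) · 2^{1 − 21} = 245157 · 1/1048576 = 245157/1048576.
Numerically: E[X] ≈ 0.2338.

E[X] = C(23,7)·2^(1−C(7,2)) = 245157/1048576 ≈ 0.2338.


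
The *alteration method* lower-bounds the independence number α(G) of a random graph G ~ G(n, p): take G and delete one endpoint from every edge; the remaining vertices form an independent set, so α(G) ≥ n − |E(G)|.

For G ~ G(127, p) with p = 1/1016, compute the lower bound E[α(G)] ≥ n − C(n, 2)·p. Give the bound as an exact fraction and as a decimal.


E[|E(G)|] = C(127, 2)·p = 8001 · (1/1016) = 63/8.
E[α(G)] ≥ n − E[|E(G)|] = 127 − 63/8 = 953/8.
Numerically: ≈ 119.12500.
(This is only a lower bound; the true E[α(G)] may be larger.)

E[α(G)] ≥ 953/8 ≈ 119.12500.


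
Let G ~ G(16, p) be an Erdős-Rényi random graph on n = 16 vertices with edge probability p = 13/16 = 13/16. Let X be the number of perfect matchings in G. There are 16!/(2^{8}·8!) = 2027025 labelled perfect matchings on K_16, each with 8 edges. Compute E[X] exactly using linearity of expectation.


K_16 has 16!/(2^{8}·8!) = 2027025 labelled perfect matchings.
For each such perfect matching H, let X_H = 1 if all 8 edges of H are present in G. Then P[X_H = 1] = p^{8} = (13/16)^{8} = 815730721/4294967296.
By linearity: E[X] = Σ_H E[X_H] = 2027025 · p^{8} = 2027025 · 815730721/4294967296 = 1653506564735025/4294967296.
Numerically: E[X] ≈ 3.85e+05.

E[X] = 2027025 · (13/16)^{8} = 1653506564735025/4294967296 ≈ 3.85e+05.


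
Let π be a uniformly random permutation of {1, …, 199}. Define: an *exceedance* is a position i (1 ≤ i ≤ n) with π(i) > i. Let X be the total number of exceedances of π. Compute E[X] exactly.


Write X = Σ_{i=1}^{199} X_i, where X_i = 1_{π(i) > i}.
For each fixed i, π(i) is uniform over {1, …, 199} (marginal of a uniform permutation), so P[π(i) > i] = (n − i)/n. Summing: Σ_{i=1}^{199} (n − i)/n = (0 + 1 + … + 198)/199 = 199(199 − 1)/(2·199) = (199 − 1)/2.
Hence E[X] = Σ_{i=1}^{199} (199 − i)/199 = 99 ≈ 99.000.

E[X] = 99 = 99.000.


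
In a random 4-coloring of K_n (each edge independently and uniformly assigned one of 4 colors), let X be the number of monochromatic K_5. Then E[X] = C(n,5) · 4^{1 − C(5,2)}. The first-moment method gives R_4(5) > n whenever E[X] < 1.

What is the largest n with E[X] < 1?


We need C(n, 5) · 4^{1 − 10} < 1, i.e. C(n, 5) < 4^{10 − 1} = 262144.
Check values of n near the boundary:
  n = 30: C(30, 5) = 142506; 142506 < 262144? YES
  n = 31: C(31, 5) = 169911; 169911 < 262144? YES
  n = 32: C(32, 5) = 201376; 201376 < 262144? YES
  n = 33: C(33, 5) = 237336; 237336 < 262144? YES
  n = 34: C(34, 5) = 278256; 278256 < 262144? NO
  n = 35: C(35, 5) = 324632; 324632 < 262144? NO
The largest n with C(n, 5) < 262144 is n = 33 (where E[X] = 29667/32768 ≈ 0.90536). Hence R_4(5) > 33, i.e. R_4(5) ≥ 34.

Largest n = 33; hence R_4(5) > 33.


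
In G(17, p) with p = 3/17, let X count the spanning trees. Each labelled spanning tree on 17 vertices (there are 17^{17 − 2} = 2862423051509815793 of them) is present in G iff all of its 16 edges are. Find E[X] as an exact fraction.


K_17 has 17^{17 − 2} = 2862423051509815793 labelled spanning trees.
For each such spanning tree H, let X_H = 1 if all 16 edges of H are present in G. Then P[X_H = 1] = p^{16} = (3/17)^{16} = 43046721/48661191875666868481.
By linearity: E[X] = Σ_H E[X_H] = 2862423051509815793 · p^{16} = 2862423051509815793 · 43046721/48661191875666868481 = 43046721/17.
Numerically: E[X] ≈ 2.53216e+06.

E[X] = 2862423051509815793 · (3/17)^{16} = 43046721/17 ≈ 2.53216e+06.


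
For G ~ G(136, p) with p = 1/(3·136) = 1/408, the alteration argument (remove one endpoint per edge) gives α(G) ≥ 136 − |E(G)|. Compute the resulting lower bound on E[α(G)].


E[|E(G)|] = C(136, 2)·p = 9180 · (1/408) = 45/2.
E[α(G)] ≥ n − E[|E(G)|] = 136 − 45/2 = 227/2.
Numerically: ≈ 113.500000.
(This is only a lower bound; the true E[α(G)] may be larger.)

E[α(G)] ≥ 227/2 ≈ 113.500000.


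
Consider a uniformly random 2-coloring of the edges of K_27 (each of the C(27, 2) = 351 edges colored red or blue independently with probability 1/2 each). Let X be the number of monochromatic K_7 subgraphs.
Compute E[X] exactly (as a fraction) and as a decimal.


Let X = Σ_S X_S over the C(27, 7) = 888030 subsets S of size 7, where X_S = 1 if the K_7 on S is monochromatic.
For a fixed S, the K_7 on S has C(7, 2) = 21 edges. P[all 21 edges red] = (1/2)^21, and likewise for blue, so P[monochromatic] = 2·(1/2)^21 = 2^{1 − 21} = 1/1048576.
By linearity: E[X] = C(27, 7) · 2^{1 − 21} = 888030 · 1/1048576 = 444015/524288.
Numerically: E[X] ≈ 0.84689.

E[X] = C(27,7)·2^(1−C(7,2)) = 444015/524288 ≈ 0.84689.


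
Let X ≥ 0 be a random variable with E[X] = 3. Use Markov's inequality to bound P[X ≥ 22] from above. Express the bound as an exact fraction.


μ = E[X] = 3, a = 22.
Markov: P[X ≥ 22] ≤ μ/a = (3)/22 = 3/22.
Numerically: ≈ 0.136.
(Since a = 22 > μ = 3.000, the bound 3/22 is < 1 and informative.)

P[X ≥ 22] ≤ 3/22 ≈ 0.136.


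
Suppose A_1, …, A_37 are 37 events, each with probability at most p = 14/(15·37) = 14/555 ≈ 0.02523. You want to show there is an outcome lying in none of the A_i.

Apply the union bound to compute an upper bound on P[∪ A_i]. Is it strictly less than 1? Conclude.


Union bound: P[∪_{i=1}^{37} A_i] ≤ Σ_i P[A_i] ≤ 37·p = 37·(14/555) = 14/15.
Numerically: 14/15 ≈ 0.93333.
Is 14/15 < 1? YES.
Since P[∪ A_i] ≤ 14/15 < 1, the complement has P[∩ A_i^c] ≥ 1 − 14/15 = 1/15 > 0, so some outcome avoids every A_i.

37·p = 14/15 ≈ 0.93333; existence CERTIFIED by the union bound.


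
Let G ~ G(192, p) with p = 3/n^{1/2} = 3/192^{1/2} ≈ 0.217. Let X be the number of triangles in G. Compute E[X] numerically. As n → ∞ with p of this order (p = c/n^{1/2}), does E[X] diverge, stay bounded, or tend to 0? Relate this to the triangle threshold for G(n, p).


Number of potential triangles: C(192, 3) = 1161280.
Each occurs with probability p³ ≈ (0.217)³ ≈ 1.01487e-02.
By linearity: E[X] = C(192, 3)·p³ ≈ 1161280 · 1.01487e-02 ≈ 11785.523.
Since α = 1/2 < 1, p = c/n^{1/2} ≫ 1/n is above the triangle threshold p ~ 1/n. Asymptotically E[X] ~ (c³/6)·n^{3(1−α)} = (3³/6)·n^{1.5} → ∞; triangles are abundant w.h.p.

E[X] ≈ 11785.523; in regime p = Θ(1/n^{1/2}) E[X] diverges (above the triangle threshold p ~ 1/n).


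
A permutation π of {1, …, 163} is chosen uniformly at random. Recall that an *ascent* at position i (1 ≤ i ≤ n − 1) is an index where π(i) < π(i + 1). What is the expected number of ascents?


Write X = Σ X_I over i = 1, …, 162, with X_I the indicator of one ascent.
There are 162 indicators.
For each fixed i, the pair (π(i), π(i+1)) is a uniformly random ordered pair of distinct values from {1, …, 163}; by symmetry P[π(i) < π(i+1)] = 1/2.
By linearity: E[X] = 162 · (1/2) = (163 − 1) · (1/2) = 81 ≈ 81.000.

E[X] = 81 = 81.000.


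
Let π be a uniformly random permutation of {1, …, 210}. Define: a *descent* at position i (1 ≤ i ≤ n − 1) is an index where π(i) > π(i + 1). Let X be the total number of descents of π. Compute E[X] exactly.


Write X = Σ X_I over i = 1, …, 209, with X_I the indicator of one descent.
There are 209 indicators.
For each fixed i, the pair (π(i), π(i+1)) is a uniformly random ordered pair of distinct values from {1, …, 210}; by symmetry P[π(i) > π(i+1)] = 1/2.
By linearity: E[X] = 209 · (1/2) = (210 − 1) · (1/2) = 209/2 ≈ 104.50000.

E[X] = 209/2 = 104.50000.


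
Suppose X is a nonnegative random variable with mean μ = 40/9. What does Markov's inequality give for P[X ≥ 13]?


μ = E[X] = 40/9, a = 13.
Markov: P[X ≥ 13] ≤ μ/a = (40/9)/13 = 40/117.
Numerically: ≈ 0.3419.
(Since a = 13 > μ = 4.4444, the bound 40/117 is < 1 and informative.)

P[X ≥ 13] ≤ 40/117 ≈ 0.3419.


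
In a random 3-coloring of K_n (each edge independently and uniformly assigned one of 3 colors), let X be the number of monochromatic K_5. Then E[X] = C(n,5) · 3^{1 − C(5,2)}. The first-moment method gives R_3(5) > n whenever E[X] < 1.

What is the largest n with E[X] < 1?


We need C(n, 5) · 3^{1 − 10} < 1, i.e. C(n, 5) < 3^{10 − 1} = 19683.
Check values of n near the boundary:
  n = 17: C(17, 5) = 6188; 6188 < 19683? YES
  n = 18: C(18, 5) = 8568; 8568 < 19683? YES
  n = 19: C(19, 5) = 11628; 11628 < 19683? YES
  n = 20: C(20, 5) = 15504; 15504 < 19683? YES
  n = 21: C(21, 5) = 20349; 20349 < 19683? NO
The largest n with C(n, 5) < 19683 is n = 20 (where E[X] = 5168/6561 ≈ 0.7876848). Hence R_3(5) > 20, i.e. R_3(5) ≥ 21.

Largest n = 20; hence R_3(5) > 20.


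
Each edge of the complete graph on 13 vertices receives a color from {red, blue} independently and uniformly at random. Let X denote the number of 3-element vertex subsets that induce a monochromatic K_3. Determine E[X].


Let X = Σ_S X_S over the C(13, 3) = 286 subsets S of size 3, where X_S = 1 if the K_3 on S is monochromatic.
For a fixed S, the K_3 on S has C(3, 2) = 3 edges. P[all 3 edges red] = (1/2)^3, and likewise for blue, so P[monochromatic] = 2·(1/2)^3 = 2^{1 − 3} = 1/4.
By linearity: E[X] = C(13, 3) · 2^{1 − 3} = 286 · 1/4 = 143/2.
Numerically: E[X] ≈ 71.500000.

E[X] = C(13,3)·2^(1−C(3,2)) = 143/2 ≈ 71.500000.


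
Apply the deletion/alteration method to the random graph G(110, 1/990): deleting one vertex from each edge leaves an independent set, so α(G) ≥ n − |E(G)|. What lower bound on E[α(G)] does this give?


E[|E(G)|] = C(110, 2)·p = 5995 · (1/990) = 109/18.
E[α(G)] ≥ n − E[|E(G)|] = 110 − 109/18 = 1871/18.
Numerically: ≈ 103.944.
(This is only a lower bound; the true E[α(G)] may be larger.)

E[α(G)] ≥ 1871/18 ≈ 103.944.


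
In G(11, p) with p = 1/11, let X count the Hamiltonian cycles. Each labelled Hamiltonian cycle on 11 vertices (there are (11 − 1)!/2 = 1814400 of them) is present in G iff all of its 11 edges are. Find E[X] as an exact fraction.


K_11 has (11 − 1)!/2 = 1814400 labelled Hamiltonian cycles.
For each such Hamiltonian cycle H, let X_H = 1 if all 11 edges of H are present in G. Then P[X_H = 1] = p^{11} = (1/11)^{11} = 1/285311670611.
Summing the indicators: E[X] = Σ_H E[X_H] = 1814400 · p^{11} = 1814400 · 1/285311670611 = 1814400/285311670611.
Numerically: E[X] ≈ 6.359e-06.

E[X] = 1814400 · (1/11)^{11} = 1814400/285311670611 ≈ 6.359e-06.


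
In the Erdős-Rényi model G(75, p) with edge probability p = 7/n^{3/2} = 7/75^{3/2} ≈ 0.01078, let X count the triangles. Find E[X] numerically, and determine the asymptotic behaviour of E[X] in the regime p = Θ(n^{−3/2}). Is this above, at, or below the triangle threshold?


Number of potential triangles: C(75, 3) = 67525.
Each occurs with probability p³ ≈ (0.01078)³ ≈ 1.251752e-06.
By linearity: E[X] = C(75, 3)·p³ ≈ 67525 · 1.251752e-06 ≈ 0.0845.
Since α = 3/2 > 1, p = c/n^{3/2} = o(1/n) is below the triangle threshold p ~ 1/n. Asymptotically E[X] ~ (c³/6)·n^{3(1−α)} = (7³/6)·n^{-1.5} → 0, so by Markov's inequality G has no triangles w.h.p.

E[X] ≈ 0.0845; in regime p = Θ(1/n^{3/2}) E[X] tends to 0 (below the triangle threshold p ~ 1/n).


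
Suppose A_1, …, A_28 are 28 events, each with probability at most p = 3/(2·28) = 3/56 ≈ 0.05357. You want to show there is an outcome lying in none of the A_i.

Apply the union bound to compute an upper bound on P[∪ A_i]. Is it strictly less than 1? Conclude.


Union bound: P[∪_{i=1}^{28} A_i] ≤ Σ_i P[A_i] ≤ 28·p = 28·(3/56) = 3/2.
Numerically: 3/2 ≈ 1.50000.
Is 3/2 < 1? NO.
Since the bound 3/2 is ≥ 1, the union bound is uninformative here; it does NOT by itself certify existence.

28·p = 3/2 ≈ 1.50000; existence NOT certified by the union bound.


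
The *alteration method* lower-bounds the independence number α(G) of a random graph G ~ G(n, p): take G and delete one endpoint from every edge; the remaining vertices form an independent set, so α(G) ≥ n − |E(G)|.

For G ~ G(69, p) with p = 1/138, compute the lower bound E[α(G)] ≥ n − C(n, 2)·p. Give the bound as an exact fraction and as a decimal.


E[|E(G)|] = C(69, 2)·p = 2346 · (1/138) = 17.
E[α(G)] ≥ n − E[|E(G)|] = 69 − 17 = 52.
Numerically: ≈ 52.0000.
(This is only a lower bound; the true E[α(G)] may be larger.)

E[α(G)] ≥ 52 ≈ 52.0000.


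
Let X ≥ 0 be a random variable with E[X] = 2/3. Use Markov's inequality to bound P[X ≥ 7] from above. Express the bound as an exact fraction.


μ = E[X] = 2/3, a = 7.
Markov: P[X ≥ 7] ≤ μ/a = (2/3)/7 = 2/21.
Numerically: ≈ 0.095238.
(Since a = 7 > μ = 0.666667, the bound 2/21 is < 1 and informative.)

P[X ≥ 7] ≤ 2/21 ≈ 0.095238.


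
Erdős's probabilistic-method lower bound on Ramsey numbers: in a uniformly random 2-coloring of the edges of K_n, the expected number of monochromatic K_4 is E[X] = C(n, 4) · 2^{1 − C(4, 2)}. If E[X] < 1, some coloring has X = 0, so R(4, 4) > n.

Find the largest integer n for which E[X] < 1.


We need C(n, 4) · 2^{1 − 6} < 1, i.e. C(n, 4) < 2^{6 − 1} = 32.
Check values of n near the boundary:
  n = 5: C(5, 4) = 5; 5 < 32? YES
  n = 6: C(6, 4) = 15; 15 < 32? YES
  n = 7: C(7, 4) = 35; 35 < 32? NO
The largest n with C(n, 4) < 32 is n = 6 (where E[X] = 15/32 ≈ 0.469). Hence R(4, 4) > 6, i.e. R(4, 4) ≥ 7.

Largest n = 6; hence R(4, 4) > 6.


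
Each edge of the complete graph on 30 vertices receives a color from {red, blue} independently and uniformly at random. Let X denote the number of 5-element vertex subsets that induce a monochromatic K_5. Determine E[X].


Let X = Σ_S X_S over the C(30, 5) = 142506 subsets S of size 5, where X_S = 1 if the K_5 on S is monochromatic.
For a fixed S, the K_5 on S has C(5, 2) = 10 edges. P[all 10 edges red] = (1/2)^10, and likewise for blue, so P[monochromatic] = 2·(1/2)^10 = 2^{1 − 10} = 1/512.
By linearity of expectation: E[X] = C(30, 5) · 2^{1 − 10} = 142506 · 1/512 = 71253/256.
Numerically: E[X] ≈ 278.332.

E[X] = C(30,5)·2^(1−C(5,2)) = 71253/256 ≈ 278.332.


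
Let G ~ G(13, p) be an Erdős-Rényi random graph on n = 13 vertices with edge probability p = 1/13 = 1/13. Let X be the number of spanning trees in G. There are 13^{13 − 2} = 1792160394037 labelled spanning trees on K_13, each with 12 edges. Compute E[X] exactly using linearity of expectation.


K_13 has 13^{13 − 2} = 1792160394037 labelled spanning trees.
For each such spanning tree H, let X_H = 1 if all 12 edges of H are present in G. Then P[X_H = 1] = p^{12} = (1/13)^{12} = 1/23298085122481.
By linearity: E[X] = Σ_H E[X_H] = 1792160394037 · p^{12} = 1792160394037 · 1/23298085122481 = 1/13.
Numerically: E[X] ≈ 0.076923.

E[X] = 1792160394037 · (1/13)^{12} = 1/13 ≈ 0.076923.


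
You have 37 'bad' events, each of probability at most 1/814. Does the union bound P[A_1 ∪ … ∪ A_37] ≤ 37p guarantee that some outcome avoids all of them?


Union bound: P[∪_{i=1}^{37} A_i] ≤ Σ_i P[A_i] ≤ 37·p = 37·(1/814) = 1/22.
Numerically: 1/22 ≈ 0.0454545.
Is 1/22 < 1? YES.
Since P[∪ A_i] ≤ 1/22 < 1, the complement has P[∩ A_i^c] ≥ 1 − 1/22 = 21/22 > 0, so some outcome avoids every A_i.

37·p = 1/22 ≈ 0.0454545; existence CERTIFIED by the union bound.


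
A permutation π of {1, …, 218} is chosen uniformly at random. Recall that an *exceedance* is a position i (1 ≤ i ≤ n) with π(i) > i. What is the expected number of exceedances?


Write X = Σ_{i=1}^{218} X_i, where X_i = 1_{π(i) > i}.
For each fixed i, π(i) is uniform over {1, …, 218} (marginal of a uniform permutation), so P[π(i) > i] = (n − i)/n. Summing: Σ_{i=1}^{218} (n − i)/n = (0 + 1 + … + 217)/218 = 218(218 − 1)/(2·218) = (218 − 1)/2.
Hence E[X] = Σ_{i=1}^{218} (218 − i)/218 = 217/2 ≈ 108.5000.

E[X] = 217/2 = 108.5000.


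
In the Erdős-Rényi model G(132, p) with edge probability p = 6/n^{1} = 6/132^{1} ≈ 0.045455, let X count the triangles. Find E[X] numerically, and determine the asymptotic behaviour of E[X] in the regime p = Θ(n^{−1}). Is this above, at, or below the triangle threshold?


Number of potential triangles: C(132, 3) = 374660.
Each occurs with probability p³ ≈ (0.045455)³ ≈ 9.3914350e-05.
By linearity: E[X] = C(132, 3)·p³ ≈ 374660 · 9.3914350e-05 ≈ 35.18595.
Here α = 1, so p = 6/n is exactly at the triangle threshold p ~ 1/n. Asymptotically E[X] → c³/6 = 6³/6 = 36 ≈ 36.00000, a bounded constant. In this regime the triangle count is asymptotically Poisson(c³/6).

E[X] ≈ 35.18595; in regime p = Θ(1/n^{1}) E[X] stays bounded (at the triangle threshold p ~ 1/n).


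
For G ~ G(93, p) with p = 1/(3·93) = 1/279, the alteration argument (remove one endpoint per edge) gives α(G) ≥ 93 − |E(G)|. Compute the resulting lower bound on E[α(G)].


E[|E(G)|] = C(93, 2)·p = 4278 · (1/279) = 46/3.
E[α(G)] ≥ n − E[|E(G)|] = 93 − 46/3 = 233/3.
Numerically: ≈ 77.666667.
(This is only a lower bound; the true E[α(G)] may be larger.)

E[α(G)] ≥ 233/3 ≈ 77.666667.


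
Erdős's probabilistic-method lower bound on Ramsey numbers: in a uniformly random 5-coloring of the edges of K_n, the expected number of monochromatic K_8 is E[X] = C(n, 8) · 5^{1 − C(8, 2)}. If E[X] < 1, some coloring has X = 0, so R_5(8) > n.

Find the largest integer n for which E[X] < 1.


We need C(n, 8) · 5^{1 − 28} < 1, i.e. C(n, 8) < 5^{28 − 1} = 7450580596923828125.
Check values of n near the boundary:
  n = 858: C(858, 8) = 7049584530256467771; 7049584530256467771 < 7450580596923828125? YES
  n = 859: C(859, 8) = 7115855595170747139; 7115855595170747139 < 7450580596923828125? YES
  n = 860: C(860, 8) = 7182671140665308145; 7182671140665308145 < 7450580596923828125? YES
  n = 861: C(861, 8) = 7250034996615275865; 7250034996615275865 < 7450580596923828125? YES
  n = 862: C(862, 8) = 7317951015318931845; 7317951015318931845 < 7450580596923828125? YES
  n = 863: C(863, 8) = 7386423071602617757; 7386423071602617757 < 7450580596923828125? YES
  n = 864: C(864, 8) = 7455455062926006708; 7455455062926006708 < 7450580596923828125? NO
  n = 865: C(865, 8) = 7525050909487743060; 7525050909487743060 < 7450580596923828125? NO
  n = 866: C(866, 8) = 7595214554331451620; 7595214554331451620 < 7450580596923828125? NO
The largest n with C(n, 8) < 7450580596923828125 is n = 863 (where E[X] = 7386423071602617757/7450580596923828125 ≈ 0.99139). Hence R_5(8) > 863, i.e. R_5(8) ≥ 864.

Largest n = 863; hence R_5(8) > 863.


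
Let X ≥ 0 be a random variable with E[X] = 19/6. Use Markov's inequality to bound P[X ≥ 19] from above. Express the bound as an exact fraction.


μ = E[X] = 19/6, a = 19.
Markov: P[X ≥ 19] ≤ μ/a = (19/6)/19 = 1/6.
Numerically: ≈ 0.1667.
(Since a = 19 > μ = 3.1667, the bound 1/6 is < 1 and informative.)

P[X ≥ 19] ≤ 1/6 ≈ 0.1667.


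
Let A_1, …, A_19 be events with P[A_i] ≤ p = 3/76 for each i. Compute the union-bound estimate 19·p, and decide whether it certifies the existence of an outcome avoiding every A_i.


Union bound: P[∪_{i=1}^{19} A_i] ≤ Σ_i P[A_i] ≤ 19·p = 19·(3/76) = 3/4.
Numerically: 3/4 ≈ 0.750.
Is 3/4 < 1? YES.
Since P[∪ A_i] ≤ 3/4 < 1, the complement has P[∩ A_i^c] ≥ 1 − 3/4 = 1/4 > 0, so some outcome avoids every A_i.

19·p = 3/4 ≈ 0.750; existence CERTIFIED by the union bound.


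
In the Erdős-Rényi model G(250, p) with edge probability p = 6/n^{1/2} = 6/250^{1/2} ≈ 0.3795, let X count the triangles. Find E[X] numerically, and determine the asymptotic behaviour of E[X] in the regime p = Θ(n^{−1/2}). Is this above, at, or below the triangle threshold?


Number of potential triangles: C(250, 3) = 2573000.
Each occurs with probability p³ ≈ (0.3795)³ ≈ 5.464416e-02.
By linearity: E[X] = C(250, 3)·p³ ≈ 2573000 · 5.464416e-02 ≈ 140599.4185.
Since α = 1/2 < 1, p = c/n^{1/2} ≫ 1/n is above the triangle threshold p ~ 1/n. Asymptotically E[X] ~ (c³/6)·n^{3(1−α)} = (6³/6)·n^{1.5} → ∞; triangles are abundant w.h.p.

E[X] ≈ 140599.4185; in regime p = Θ(1/n^{1/2}) E[X] diverges (above the triangle threshold p ~ 1/n).


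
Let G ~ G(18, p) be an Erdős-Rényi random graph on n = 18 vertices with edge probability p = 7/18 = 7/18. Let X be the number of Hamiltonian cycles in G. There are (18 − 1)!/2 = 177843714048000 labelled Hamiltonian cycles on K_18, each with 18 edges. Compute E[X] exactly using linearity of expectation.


K_18 has (18 − 1)!/2 = 177843714048000 labelled Hamiltonian cycles.
For each such Hamiltonian cycle H, let X_H = 1 if all 18 edges of H are present in G. Then P[X_H = 1] = p^{18} = (7/18)^{18} = 1628413597910449/39346408075296537575424.
Summing the indicators: E[X] = Σ_H E[X_H] = 177843714048000 · p^{18} = 177843714048000 · 1628413597910449/39346408075296537575424 = 24246874921186846803875/3294258113514384.
Numerically: E[X] ≈ 7.36e+06.

E[X] = 177843714048000 · (7/18)^{18} = 24246874921186846803875/3294258113514384 ≈ 7.36e+06.


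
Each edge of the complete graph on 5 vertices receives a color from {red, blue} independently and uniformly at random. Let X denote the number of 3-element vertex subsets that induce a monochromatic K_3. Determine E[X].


Let X = Σ_S X_S over the C(5, 3) = 10 subsets S of size 3, where X_S = 1 if the K_3 on S is monochromatic.
For a fixed S, the K_3 on S has C(3, 2) = 3 edges. P[all 3 edges red] = (1/2)^3, and likewise for blue, so P[monochromatic] = 2·(1/2)^3 = 2^{1 − 3} = 1/4.
By linearity: E[X] = C(5, 3) · 2^{1 − 3} = 10 · 1/4 = 5/2.
Numerically: E[X] ≈ 2.50000.

E[X] = C(5,3)·2^(1−C(3,2)) = 5/2 ≈ 2.50000.


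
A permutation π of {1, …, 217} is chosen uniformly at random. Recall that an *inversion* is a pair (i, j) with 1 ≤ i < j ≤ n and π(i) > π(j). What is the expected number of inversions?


Write X = Σ X_I over the C(217, 2) = 23436 pairs i < j, with X_I the indicator of one inversion.
There are 23436 indicators.
For each fixed pair i < j, the values π(i) and π(j) are two distinct elements of {1, …, 217} in uniformly random order; by symmetry P[π(i) > π(j)] = 1/2.
By linearity: E[X] = 23436 · (1/2) = C(217, 2) · (1/2) = 23436/2 = 11718 ≈ 11718.0000.

E[X] = 11718 = 11718.0000.
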